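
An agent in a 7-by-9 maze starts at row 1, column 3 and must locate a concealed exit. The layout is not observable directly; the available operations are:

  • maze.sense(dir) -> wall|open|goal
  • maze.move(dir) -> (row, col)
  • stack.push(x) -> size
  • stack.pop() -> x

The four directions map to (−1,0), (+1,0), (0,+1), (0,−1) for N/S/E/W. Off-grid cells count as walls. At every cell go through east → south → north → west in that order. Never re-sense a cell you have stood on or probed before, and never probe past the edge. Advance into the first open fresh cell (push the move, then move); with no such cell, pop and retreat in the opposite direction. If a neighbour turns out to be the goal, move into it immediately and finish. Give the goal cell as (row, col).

>>> maze.sense east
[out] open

>>> stack.push east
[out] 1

>>> maze.move east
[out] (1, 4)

>>> maze.sense east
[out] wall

>>> maze.sense south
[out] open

>>> stack.push south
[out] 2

>>> maze.move south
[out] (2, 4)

>>> maze.sense east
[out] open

>>> stack.push east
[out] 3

>>> maze.move east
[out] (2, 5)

>>> maze.sense east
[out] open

>>> stack.push east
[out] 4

>>> maze.move east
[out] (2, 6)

>>> maze.sense east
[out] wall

>>> maze.sense south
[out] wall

>>> maze.sense north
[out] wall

>>> stack.pop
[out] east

>>> maze.move west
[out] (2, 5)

>>> maze.sense south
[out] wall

>>> stack.pop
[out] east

>>> maze.move west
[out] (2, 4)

>>> maze.sense south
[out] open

>>> stack.push south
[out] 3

>>> maze.move south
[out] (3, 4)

>>> maze.sense south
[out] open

>>> stack.push south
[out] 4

>>> maze.move south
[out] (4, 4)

>>> maze.sense east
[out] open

>>> stack.push east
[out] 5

>>> maze.move east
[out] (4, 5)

>>> maze.sense east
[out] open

>>> stack.push east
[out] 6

>>> maze.move east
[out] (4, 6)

>>> maze.sense east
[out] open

>>> stack.push east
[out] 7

>>> maze.move east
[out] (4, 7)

>>> maze.sense east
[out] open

>>> stack.push east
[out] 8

>>> maze.move east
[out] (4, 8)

>>> maze.sense south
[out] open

>>> stack.push south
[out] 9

>>> maze.move south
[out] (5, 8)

>>> maze.sense south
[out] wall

>>> maze.sense west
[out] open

>>> stack.push west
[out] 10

>>> maze.move west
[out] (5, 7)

>>> maze.sense south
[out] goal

>>> maze.move south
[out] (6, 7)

Answer: (6, 7)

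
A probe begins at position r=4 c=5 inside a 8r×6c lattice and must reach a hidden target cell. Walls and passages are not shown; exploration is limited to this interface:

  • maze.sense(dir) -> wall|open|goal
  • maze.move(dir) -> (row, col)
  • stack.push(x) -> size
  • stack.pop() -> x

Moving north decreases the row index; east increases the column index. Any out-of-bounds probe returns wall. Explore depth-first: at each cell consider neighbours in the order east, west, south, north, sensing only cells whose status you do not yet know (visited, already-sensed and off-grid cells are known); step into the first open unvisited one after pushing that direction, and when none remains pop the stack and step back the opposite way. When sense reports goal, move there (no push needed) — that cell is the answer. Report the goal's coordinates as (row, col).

~$ maze.sense dir→west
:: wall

~$ maze.sense dir→south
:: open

~$ stack.push x→south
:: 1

~$ maze.move dir→south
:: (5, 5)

~$ maze.sense dir→west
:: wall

~$ maze.sense dir→south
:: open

~$ stack.push x→south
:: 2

~$ maze.move dir→south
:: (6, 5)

~$ maze.sense dir→west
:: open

~$ stack.push x→west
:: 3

~$ maze.move dir→west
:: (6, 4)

~$ maze.sense dir→west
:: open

~$ stack.push x→west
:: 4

~$ maze.move dir→west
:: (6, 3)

~$ maze.sense dir→west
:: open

~$ stack.push x→west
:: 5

~$ maze.move dir→west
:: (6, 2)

~$ maze.sense dir→west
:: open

~$ stack.push x→west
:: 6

~$ maze.move dir→west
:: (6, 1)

~$ maze.sense dir→west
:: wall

~$ maze.sense dir→south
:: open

~$ stack.push x→south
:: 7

~$ maze.move dir→south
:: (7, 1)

~$ maze.sense dir→east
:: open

~$ stack.push x→east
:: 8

~$ maze.move dir→east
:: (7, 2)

~$ maze.sense dir→east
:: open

~$ stack.push x→east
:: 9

~$ maze.move dir→east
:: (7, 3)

~$ maze.sense dir→east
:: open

~$ stack.push x→east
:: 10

~$ maze.move dir→east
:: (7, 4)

~$ maze.sense dir→east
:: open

~$ stack.push x→east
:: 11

~$ maze.move dir→east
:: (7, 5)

~$ stack.pop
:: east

~$ maze.move dir→west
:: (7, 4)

~$ stack.pop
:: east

~$ maze.move dir→west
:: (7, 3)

~$ stack.pop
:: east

~$ maze.move dir→west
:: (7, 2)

~$ stack.pop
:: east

~$ maze.move dir→west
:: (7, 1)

~$ maze.sense dir→west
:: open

~$ stack.push x→west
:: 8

~$ maze.move dir→west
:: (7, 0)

~$ stack.pop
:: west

~$ maze.move dir→east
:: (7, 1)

~$ stack.pop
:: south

~$ maze.move dir→north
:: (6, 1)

~$ maze.sense dir→north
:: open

~$ stack.push x→north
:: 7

~$ maze.move dir→north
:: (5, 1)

~$ maze.sense dir→east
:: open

~$ stack.push x→east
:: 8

~$ maze.move dir→east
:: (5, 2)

~$ maze.sense dir→east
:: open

~$ stack.push x→east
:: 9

~$ maze.move dir→east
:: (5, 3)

~$ maze.sense dir→north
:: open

~$ stack.push x→north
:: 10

~$ maze.move dir→north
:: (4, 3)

~$ maze.sense dir→west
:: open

~$ stack.push x→west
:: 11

~$ maze.move dir→west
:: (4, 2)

~$ maze.sense dir→west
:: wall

~$ maze.sense dir→north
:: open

~$ stack.push x→north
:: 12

~$ maze.move dir→north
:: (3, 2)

~$ maze.sense dir→east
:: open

~$ stack.push x→east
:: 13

~$ maze.move dir→east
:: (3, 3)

~$ maze.sense dir→east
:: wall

~$ maze.sense dir→north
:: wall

~$ stack.pop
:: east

~$ maze.move dir→west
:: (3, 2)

~$ maze.sense dir→west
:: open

~$ stack.push x→west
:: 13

~$ maze.move dir→west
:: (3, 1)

~$ maze.sense dir→west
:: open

~$ stack.push x→west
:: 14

~$ maze.move dir→west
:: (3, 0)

~$ maze.sense dir→south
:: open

~$ stack.push x→south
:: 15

~$ maze.move dir→south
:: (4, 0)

~$ maze.sense dir→south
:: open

~$ stack.push x→south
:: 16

~$ maze.move dir→south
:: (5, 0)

~$ stack.pop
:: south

~$ maze.move dir→north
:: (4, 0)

~$ stack.pop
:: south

~$ maze.move dir→north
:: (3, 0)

~$ maze.sense dir→north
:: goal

~$ maze.move dir→north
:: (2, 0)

Answer: (2, 0)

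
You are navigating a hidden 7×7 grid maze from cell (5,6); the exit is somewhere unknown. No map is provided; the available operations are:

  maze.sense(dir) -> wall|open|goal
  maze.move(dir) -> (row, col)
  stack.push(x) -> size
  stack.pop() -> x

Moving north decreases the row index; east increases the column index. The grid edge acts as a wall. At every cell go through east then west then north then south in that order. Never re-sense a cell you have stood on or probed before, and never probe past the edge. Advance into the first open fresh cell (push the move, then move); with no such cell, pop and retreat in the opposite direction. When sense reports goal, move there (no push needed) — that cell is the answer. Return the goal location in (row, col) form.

>> sense(dir→west)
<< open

>> push(x→west)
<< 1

>> move(dir→west)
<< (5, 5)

>> sense(dir→west)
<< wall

>> sense(dir→north)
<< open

>> push(x→north)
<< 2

>> move(dir→north)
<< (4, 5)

>> sense(dir→east)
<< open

>> push(x→east)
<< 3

>> move(dir→east)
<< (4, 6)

>> sense(dir→north)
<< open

>> push(x→north)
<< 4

>> move(dir→north)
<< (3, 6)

>> sense(dir→west)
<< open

>> push(x→west)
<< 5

>> move(dir→west)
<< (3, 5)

>> sense(dir→west)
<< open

>> push(x→west)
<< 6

>> move(dir→west)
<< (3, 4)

>> sense(dir→west)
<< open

>> push(x→west)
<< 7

>> move(dir→west)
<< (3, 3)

>> sense(dir→west)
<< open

>> push(x→west)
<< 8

>> move(dir→west)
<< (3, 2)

>> sense(dir→west)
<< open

>> push(x→west)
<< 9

>> move(dir→west)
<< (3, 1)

>> sense(dir→west)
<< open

>> push(x→west)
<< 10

>> move(dir→west)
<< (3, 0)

>> sense(dir→north)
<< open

>> push(x→north)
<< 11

>> move(dir→north)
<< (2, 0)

>> sense(dir→east)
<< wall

>> sense(dir→north)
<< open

>> push(x→north)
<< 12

>> move(dir→north)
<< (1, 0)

>> sense(dir→east)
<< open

>> push(x→east)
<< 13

>> move(dir→east)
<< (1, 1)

>> sense(dir→east)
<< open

>> push(x→east)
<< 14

>> move(dir→east)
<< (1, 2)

>> sense(dir→east)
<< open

>> push(x→east)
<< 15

>> move(dir→east)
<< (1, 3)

>> sense(dir→east)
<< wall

>> sense(dir→north)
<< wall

>> sense(dir→south)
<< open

>> push(x→south)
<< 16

>> move(dir→south)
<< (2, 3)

>> sense(dir→east)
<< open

>> push(x→east)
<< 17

>> move(dir→east)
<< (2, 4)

>> sense(dir→east)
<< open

>> push(x→east)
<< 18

>> move(dir→east)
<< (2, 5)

>> sense(dir→east)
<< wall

>> sense(dir→north)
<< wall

>> pop()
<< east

>> move(dir→west)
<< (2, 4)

>> pop()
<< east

>> move(dir→west)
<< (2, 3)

>> sense(dir→west)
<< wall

>> pop()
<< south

>> move(dir→north)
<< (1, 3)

>> pop()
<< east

>> move(dir→west)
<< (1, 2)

>> sense(dir→north)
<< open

>> push(x→north)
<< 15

>> move(dir→north)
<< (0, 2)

>> sense(dir→west)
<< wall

>> pop()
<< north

>> move(dir→south)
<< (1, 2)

>> pop()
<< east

>> move(dir→west)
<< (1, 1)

>> pop()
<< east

>> move(dir→west)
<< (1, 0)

>> sense(dir→north)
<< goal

>> move(dir→north)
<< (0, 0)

Answer: (0, 0)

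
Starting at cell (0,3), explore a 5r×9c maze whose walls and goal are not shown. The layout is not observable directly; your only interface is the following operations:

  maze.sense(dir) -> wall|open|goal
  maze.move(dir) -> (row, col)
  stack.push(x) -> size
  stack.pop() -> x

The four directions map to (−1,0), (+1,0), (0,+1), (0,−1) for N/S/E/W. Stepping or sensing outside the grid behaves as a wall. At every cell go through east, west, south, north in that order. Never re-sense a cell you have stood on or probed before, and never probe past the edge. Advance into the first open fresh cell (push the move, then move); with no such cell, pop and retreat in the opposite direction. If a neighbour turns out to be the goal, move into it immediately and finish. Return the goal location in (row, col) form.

>>> maze.sense east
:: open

>>> stack.push east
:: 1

>>> maze.move east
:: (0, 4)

>>> maze.sense east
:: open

>>> stack.push east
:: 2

>>> maze.move east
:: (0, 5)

>>> maze.sense east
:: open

>>> stack.push east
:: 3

>>> maze.move east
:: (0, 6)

>>> maze.sense east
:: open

>>> stack.push east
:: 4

>>> maze.move east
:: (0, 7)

>>> maze.sense east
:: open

>>> stack.push east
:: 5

>>> maze.move east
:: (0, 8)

>>> maze.sense south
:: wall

>>> stack.pop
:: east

>>> maze.move west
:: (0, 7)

>>> maze.sense south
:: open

>>> stack.push south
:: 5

>>> maze.move south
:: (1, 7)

>>> maze.sense west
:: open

>>> stack.push west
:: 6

>>> maze.move west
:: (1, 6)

>>> maze.sense west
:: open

>>> stack.push west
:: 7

>>> maze.move west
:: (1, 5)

>>> maze.sense west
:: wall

>>> maze.sense south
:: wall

>>> stack.pop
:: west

>>> maze.move east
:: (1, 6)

>>> maze.sense south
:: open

>>> stack.push south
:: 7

>>> maze.move south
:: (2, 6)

>>> maze.sense east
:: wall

>>> maze.sense south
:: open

>>> stack.push south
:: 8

>>> maze.move south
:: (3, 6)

>>> maze.sense east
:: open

>>> stack.push east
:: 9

>>> maze.move east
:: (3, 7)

>>> maze.sense east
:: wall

>>> maze.sense south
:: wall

>>> stack.pop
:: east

>>> maze.move west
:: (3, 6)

>>> maze.sense west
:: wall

>>> maze.sense south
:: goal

>>> maze.move south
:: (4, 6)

Answer: (4, 6)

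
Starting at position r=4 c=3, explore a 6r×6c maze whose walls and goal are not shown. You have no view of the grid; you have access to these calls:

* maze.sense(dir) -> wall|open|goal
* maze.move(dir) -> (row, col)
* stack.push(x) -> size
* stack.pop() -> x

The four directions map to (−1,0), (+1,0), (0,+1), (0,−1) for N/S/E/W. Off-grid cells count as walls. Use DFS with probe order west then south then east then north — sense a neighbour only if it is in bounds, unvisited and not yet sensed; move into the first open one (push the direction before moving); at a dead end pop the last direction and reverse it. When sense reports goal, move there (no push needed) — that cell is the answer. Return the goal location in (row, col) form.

$ sense west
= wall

$ sense south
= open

$ push south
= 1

$ move south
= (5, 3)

$ sense west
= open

$ push west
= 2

$ move west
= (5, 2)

$ sense west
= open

$ push west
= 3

$ move west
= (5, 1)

$ sense west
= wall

$ sense north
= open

$ push north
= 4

$ move north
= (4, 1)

$ sense west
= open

$ push west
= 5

$ move west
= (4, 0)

$ sense north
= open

$ push north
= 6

$ move north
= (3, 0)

$ sense east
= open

$ push east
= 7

$ move east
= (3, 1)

$ sense east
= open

$ push east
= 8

$ move east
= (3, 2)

$ sense east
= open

$ push east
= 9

$ move east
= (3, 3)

$ sense east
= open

$ push east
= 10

$ move east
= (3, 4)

$ sense south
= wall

$ sense east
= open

$ push east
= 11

$ move east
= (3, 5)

$ sense south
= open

$ push south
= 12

$ move south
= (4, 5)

$ sense south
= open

$ push south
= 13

$ move south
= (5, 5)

$ sense west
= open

$ push west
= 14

$ move west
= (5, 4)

$ pop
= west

$ move east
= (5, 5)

$ pop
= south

$ move north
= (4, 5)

$ pop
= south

$ move north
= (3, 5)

$ sense north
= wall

$ pop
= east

$ move west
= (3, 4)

$ sense north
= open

$ push north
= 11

$ move north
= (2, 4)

$ sense west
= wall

$ sense north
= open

$ push north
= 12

$ move north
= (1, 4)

$ sense west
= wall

$ sense east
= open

$ push east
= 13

$ move east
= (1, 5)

$ sense north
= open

$ push north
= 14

$ move north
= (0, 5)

$ sense west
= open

$ push west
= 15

$ move west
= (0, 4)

$ sense west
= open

$ push west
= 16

$ move west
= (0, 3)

$ sense west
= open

$ push west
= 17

$ move west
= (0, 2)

$ sense west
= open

$ push west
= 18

$ move west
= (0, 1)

$ sense west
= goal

$ move west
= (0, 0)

Answer: (0, 0)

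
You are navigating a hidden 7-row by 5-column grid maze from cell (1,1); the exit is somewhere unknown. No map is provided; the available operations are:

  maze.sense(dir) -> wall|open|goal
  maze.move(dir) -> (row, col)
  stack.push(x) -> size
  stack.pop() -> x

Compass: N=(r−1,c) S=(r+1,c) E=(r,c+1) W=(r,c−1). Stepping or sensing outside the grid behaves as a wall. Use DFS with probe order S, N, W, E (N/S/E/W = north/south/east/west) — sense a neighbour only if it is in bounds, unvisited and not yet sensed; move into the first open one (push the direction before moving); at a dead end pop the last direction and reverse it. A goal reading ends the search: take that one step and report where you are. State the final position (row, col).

>> sense(dir: south)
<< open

>> push(x: south)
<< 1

>> move(dir: south)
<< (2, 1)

>> sense(dir: south)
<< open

>> push(x: south)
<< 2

>> move(dir: south)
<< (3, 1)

>> sense(dir: south)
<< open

>> push(x: south)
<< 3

>> move(dir: south)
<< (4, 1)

>> sense(dir: south)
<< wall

>> sense(dir: west)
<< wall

>> sense(dir: east)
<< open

>> push(x: east)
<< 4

>> move(dir: east)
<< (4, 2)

>> sense(dir: south)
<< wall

>> sense(dir: north)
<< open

>> push(x: north)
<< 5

>> move(dir: north)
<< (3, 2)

>> sense(dir: north)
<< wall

>> sense(dir: east)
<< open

>> push(x: east)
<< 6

>> move(dir: east)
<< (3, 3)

>> sense(dir: south)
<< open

>> push(x: south)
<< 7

>> move(dir: south)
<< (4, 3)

>> sense(dir: south)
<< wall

>> sense(dir: east)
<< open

>> push(x: east)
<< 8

>> move(dir: east)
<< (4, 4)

>> sense(dir: south)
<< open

>> push(x: south)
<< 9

>> move(dir: south)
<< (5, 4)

>> sense(dir: south)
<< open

>> push(x: south)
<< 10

>> move(dir: south)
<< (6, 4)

>> sense(dir: west)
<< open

>> push(x: west)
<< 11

>> move(dir: west)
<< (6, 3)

>> sense(dir: west)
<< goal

>> move(dir: west)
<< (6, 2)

Answer: (6, 2)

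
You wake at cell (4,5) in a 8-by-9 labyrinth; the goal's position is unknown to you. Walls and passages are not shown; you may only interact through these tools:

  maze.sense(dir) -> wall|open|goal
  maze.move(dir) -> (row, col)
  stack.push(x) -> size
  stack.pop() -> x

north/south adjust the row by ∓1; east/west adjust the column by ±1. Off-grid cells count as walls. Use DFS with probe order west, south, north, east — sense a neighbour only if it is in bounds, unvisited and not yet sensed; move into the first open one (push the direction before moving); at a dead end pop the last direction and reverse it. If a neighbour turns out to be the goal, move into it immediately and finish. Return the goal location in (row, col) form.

> maze.sense dir: west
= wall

> maze.sense dir: south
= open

> stack.push x: south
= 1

> maze.move dir: south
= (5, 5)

> maze.sense dir: west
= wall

> maze.sense dir: south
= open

> stack.push x: south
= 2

> maze.move dir: south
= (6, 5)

> maze.sense dir: west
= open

> stack.push x: west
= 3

> maze.move dir: west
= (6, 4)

> maze.sense dir: west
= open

> stack.push x: west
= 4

> maze.move dir: west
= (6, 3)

> maze.sense dir: west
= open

> stack.push x: west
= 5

> maze.move dir: west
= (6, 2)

> maze.sense dir: west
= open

> stack.push x: west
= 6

> maze.move dir: west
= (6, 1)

> maze.sense dir: west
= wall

> maze.sense dir: south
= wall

> maze.sense dir: north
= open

> stack.push x: north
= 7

> maze.move dir: north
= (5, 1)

> maze.sense dir: west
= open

> stack.push x: west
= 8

> maze.move dir: west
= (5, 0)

> maze.sense dir: north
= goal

> maze.move dir: north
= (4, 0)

Answer: (4, 0)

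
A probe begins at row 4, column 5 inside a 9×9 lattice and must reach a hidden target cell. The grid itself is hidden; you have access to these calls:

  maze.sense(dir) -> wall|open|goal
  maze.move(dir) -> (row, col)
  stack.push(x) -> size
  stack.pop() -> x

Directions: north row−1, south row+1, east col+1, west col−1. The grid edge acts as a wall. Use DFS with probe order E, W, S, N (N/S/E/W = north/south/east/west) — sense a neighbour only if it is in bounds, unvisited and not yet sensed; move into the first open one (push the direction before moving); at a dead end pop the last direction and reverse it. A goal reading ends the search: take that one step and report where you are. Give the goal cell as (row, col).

>>> sense dir→east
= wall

>>> sense dir→west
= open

>>> push x→west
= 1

>>> move dir→west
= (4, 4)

>>> sense dir→west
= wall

>>> sense dir→south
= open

>>> push x→south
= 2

>>> move dir→south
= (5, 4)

>>> sense dir→east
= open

>>> push x→east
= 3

>>> move dir→east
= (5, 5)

>>> sense dir→east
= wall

>>> sense dir→south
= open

>>> push x→south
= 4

>>> move dir→south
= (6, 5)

>>> sense dir→east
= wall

>>> sense dir→west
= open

>>> push x→west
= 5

>>> move dir→west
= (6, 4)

>>> sense dir→west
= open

>>> push x→west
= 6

>>> move dir→west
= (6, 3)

>>> sense dir→west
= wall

>>> sense dir→south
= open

>>> push x→south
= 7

>>> move dir→south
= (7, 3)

>>> sense dir→east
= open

>>> push x→east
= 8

>>> move dir→east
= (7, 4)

>>> sense dir→east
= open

>>> push x→east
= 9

>>> move dir→east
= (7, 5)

>>> sense dir→east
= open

>>> push x→east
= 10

>>> move dir→east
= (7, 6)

>>> sense dir→east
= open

>>> push x→east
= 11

>>> move dir→east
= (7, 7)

>>> sense dir→east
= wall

>>> sense dir→south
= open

>>> push x→south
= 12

>>> move dir→south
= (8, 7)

>>> sense dir→east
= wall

>>> sense dir→west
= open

>>> push x→west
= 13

>>> move dir→west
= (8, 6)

>>> sense dir→west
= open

>>> push x→west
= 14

>>> move dir→west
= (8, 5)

>>> sense dir→west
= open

>>> push x→west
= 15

>>> move dir→west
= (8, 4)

>>> sense dir→west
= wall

>>> pop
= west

>>> move dir→east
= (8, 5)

>>> pop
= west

>>> move dir→east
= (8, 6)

>>> pop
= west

>>> move dir→east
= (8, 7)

>>> pop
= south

>>> move dir→north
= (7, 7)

>>> sense dir→north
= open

>>> push x→north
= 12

>>> move dir→north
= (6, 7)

>>> sense dir→east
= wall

>>> sense dir→north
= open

>>> push x→north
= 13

>>> move dir→north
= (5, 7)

>>> sense dir→east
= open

>>> push x→east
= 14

>>> move dir→east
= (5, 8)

>>> sense dir→north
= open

>>> push x→north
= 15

>>> move dir→north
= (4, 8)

>>> sense dir→west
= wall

>>> sense dir→north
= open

>>> push x→north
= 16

>>> move dir→north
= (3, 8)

>>> sense dir→west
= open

>>> push x→west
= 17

>>> move dir→west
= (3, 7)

>>> sense dir→west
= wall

>>> sense dir→north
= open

>>> push x→north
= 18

>>> move dir→north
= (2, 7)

>>> sense dir→east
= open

>>> push x→east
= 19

>>> move dir→east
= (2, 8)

>>> sense dir→north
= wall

>>> pop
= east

>>> move dir→west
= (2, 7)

>>> sense dir→west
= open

>>> push x→west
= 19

>>> move dir→west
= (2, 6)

>>> sense dir→west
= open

>>> push x→west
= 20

>>> move dir→west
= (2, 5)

>>> sense dir→west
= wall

>>> sense dir→south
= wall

>>> sense dir→north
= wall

>>> pop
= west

>>> move dir→east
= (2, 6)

>>> sense dir→north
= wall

>>> pop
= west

>>> move dir→east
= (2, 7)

>>> sense dir→north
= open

>>> push x→north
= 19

>>> move dir→north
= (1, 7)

>>> sense dir→north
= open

>>> push x→north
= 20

>>> move dir→north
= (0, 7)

>>> sense dir→east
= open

>>> push x→east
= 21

>>> move dir→east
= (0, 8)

>>> pop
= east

>>> move dir→west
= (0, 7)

>>> sense dir→west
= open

>>> push x→west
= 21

>>> move dir→west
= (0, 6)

>>> sense dir→west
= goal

>>> move dir→west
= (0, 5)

Answer: (0, 5)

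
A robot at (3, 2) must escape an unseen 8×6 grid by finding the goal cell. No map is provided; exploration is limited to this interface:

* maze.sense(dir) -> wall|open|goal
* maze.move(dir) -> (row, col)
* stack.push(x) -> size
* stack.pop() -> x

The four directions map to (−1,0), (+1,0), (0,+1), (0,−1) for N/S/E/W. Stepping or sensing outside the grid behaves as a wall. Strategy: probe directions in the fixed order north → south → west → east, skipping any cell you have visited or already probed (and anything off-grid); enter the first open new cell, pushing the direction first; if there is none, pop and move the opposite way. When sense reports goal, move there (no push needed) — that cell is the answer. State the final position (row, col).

;; 1. maze.sense(dir=north) -> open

;; 2. stack.push(x=north) -> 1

;; 3. maze.move(dir=north) -> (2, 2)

;; 4. maze.sense(dir=north) -> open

;; 5. stack.push(x=north) -> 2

;; 6. maze.move(dir=north) -> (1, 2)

;; 7. maze.sense(dir=north) -> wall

;; 8. maze.sense(dir=west) -> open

;; 9. stack.push(x=west) -> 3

;; 10. maze.move(dir=west) -> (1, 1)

;; 11. maze.sense(dir=north) -> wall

;; 12. maze.sense(dir=south) -> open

;; 13. stack.push(x=south) -> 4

;; 14. maze.move(dir=south) -> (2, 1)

;; 15. maze.sense(dir=south) -> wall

;; 16. maze.sense(dir=west) -> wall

;; 17. stack.pop() -> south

;; 18. maze.move(dir=north) -> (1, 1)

;; 19. maze.sense(dir=west) -> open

;; 20. stack.push(x=west) -> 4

;; 21. maze.move(dir=west) -> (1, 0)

;; 22. maze.sense(dir=north) -> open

;; 23. stack.push(x=north) -> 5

;; 24. maze.move(dir=north) -> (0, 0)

;; 25. stack.pop() -> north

;; 26. maze.move(dir=south) -> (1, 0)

;; 27. stack.pop() -> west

;; 28. maze.move(dir=east) -> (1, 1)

;; 29. stack.pop() -> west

;; 30. maze.move(dir=east) -> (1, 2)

;; 31. maze.sense(dir=east) -> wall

;; 32. stack.pop() -> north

;; 33. maze.move(dir=south) -> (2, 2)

;; 34. maze.sense(dir=east) -> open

;; 35. stack.push(x=east) -> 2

;; 36. maze.move(dir=east) -> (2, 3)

;; 37. maze.sense(dir=south) -> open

;; 38. stack.push(x=south) -> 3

;; 39. maze.move(dir=south) -> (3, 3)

;; 40. maze.sense(dir=south) -> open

;; 41. stack.push(x=south) -> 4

;; 42. maze.move(dir=south) -> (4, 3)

;; 43. maze.sense(dir=south) -> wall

;; 44. maze.sense(dir=west) -> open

;; 45. stack.push(x=west) -> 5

;; 46. maze.move(dir=west) -> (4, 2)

;; 47. maze.sense(dir=south) -> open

;; 48. stack.push(x=south) -> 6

;; 49. maze.move(dir=south) -> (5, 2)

;; 50. maze.sense(dir=south) -> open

;; 51. stack.push(x=south) -> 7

;; 52. maze.move(dir=south) -> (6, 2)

;; 53. maze.sense(dir=south) -> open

;; 54. stack.push(x=south) -> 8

;; 55. maze.move(dir=south) -> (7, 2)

;; 56. maze.sense(dir=west) -> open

;; 57. stack.push(x=west) -> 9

;; 58. maze.move(dir=west) -> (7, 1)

;; 59. maze.sense(dir=north) -> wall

;; 60. maze.sense(dir=west) -> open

;; 61. stack.push(x=west) -> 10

;; 62. maze.move(dir=west) -> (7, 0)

;; 63. maze.sense(dir=north) -> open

;; 64. stack.push(x=north) -> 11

;; 65. maze.move(dir=north) -> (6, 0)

;; 66. maze.sense(dir=north) -> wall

;; 67. stack.pop() -> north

;; 68. maze.move(dir=south) -> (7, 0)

;; 69. stack.pop() -> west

;; 70. maze.move(dir=east) -> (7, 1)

;; 71. stack.pop() -> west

;; 72. maze.move(dir=east) -> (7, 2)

;; 73. maze.sense(dir=east) -> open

;; 74. stack.push(x=east) -> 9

;; 75. maze.move(dir=east) -> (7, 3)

;; 76. maze.sense(dir=north) -> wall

;; 77. maze.sense(dir=east) -> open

;; 78. stack.push(x=east) -> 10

;; 79. maze.move(dir=east) -> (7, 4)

;; 80. maze.sense(dir=north) -> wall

;; 81. maze.sense(dir=east) -> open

;; 82. stack.push(x=east) -> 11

;; 83. maze.move(dir=east) -> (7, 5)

;; 84. maze.sense(dir=north) -> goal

;; 85. maze.move(dir=north) -> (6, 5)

Answer: (6, 5)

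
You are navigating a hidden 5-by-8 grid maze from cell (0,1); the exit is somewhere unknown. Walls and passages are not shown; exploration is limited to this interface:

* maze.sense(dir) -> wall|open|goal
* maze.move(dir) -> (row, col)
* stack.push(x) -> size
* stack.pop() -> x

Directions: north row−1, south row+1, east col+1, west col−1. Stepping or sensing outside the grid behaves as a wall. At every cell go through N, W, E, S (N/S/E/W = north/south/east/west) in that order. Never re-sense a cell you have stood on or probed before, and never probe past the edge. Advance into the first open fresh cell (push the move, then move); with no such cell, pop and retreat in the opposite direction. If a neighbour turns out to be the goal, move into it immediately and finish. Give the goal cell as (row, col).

[in] sense dir='west'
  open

[in] push x='west'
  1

[in] move dir='west'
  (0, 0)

[in] sense dir='south'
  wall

[in] pop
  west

[in] move dir='east'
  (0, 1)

[in] sense dir='east'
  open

[in] push x='east'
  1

[in] move dir='east'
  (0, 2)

[in] sense dir='east'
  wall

[in] sense dir='south'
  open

[in] push x='south'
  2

[in] move dir='south'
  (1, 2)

[in] sense dir='west'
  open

[in] push x='west'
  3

[in] move dir='west'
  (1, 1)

[in] sense dir='south'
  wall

[in] pop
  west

[in] move dir='east'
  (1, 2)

[in] sense dir='east'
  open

[in] push x='east'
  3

[in] move dir='east'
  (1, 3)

[in] sense dir='east'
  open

[in] push x='east'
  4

[in] move dir='east'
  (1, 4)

[in] sense dir='north'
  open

[in] push x='north'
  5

[in] move dir='north'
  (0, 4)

[in] sense dir='east'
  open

[in] push x='east'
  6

[in] move dir='east'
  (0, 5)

[in] sense dir='east'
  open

[in] push x='east'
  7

[in] move dir='east'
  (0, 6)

[in] sense dir='east'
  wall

[in] sense dir='south'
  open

[in] push x='south'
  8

[in] move dir='south'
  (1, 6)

[in] sense dir='west'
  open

[in] push x='west'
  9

[in] move dir='west'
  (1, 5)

[in] sense dir='south'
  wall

[in] pop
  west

[in] move dir='east'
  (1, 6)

[in] sense dir='east'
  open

[in] push x='east'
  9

[in] move dir='east'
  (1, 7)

[in] sense dir='south'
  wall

[in] pop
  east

[in] move dir='west'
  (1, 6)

[in] sense dir='south'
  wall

[in] pop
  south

[in] move dir='north'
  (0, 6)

[in] pop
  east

[in] move dir='west'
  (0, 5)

[in] pop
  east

[in] move dir='west'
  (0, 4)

[in] pop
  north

[in] move dir='south'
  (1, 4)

[in] sense dir='south'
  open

[in] push x='south'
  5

[in] move dir='south'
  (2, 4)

[in] sense dir='west'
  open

[in] push x='west'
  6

[in] move dir='west'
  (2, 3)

[in] sense dir='west'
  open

[in] push x='west'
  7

[in] move dir='west'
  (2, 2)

[in] sense dir='south'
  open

[in] push x='south'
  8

[in] move dir='south'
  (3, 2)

[in] sense dir='west'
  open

[in] push x='west'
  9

[in] move dir='west'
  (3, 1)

[in] sense dir='west'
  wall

[in] sense dir='south'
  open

[in] push x='south'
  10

[in] move dir='south'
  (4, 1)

[in] sense dir='west'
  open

[in] push x='west'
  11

[in] move dir='west'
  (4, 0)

[in] pop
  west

[in] move dir='east'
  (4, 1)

[in] sense dir='east'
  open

[in] push x='east'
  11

[in] move dir='east'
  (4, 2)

[in] sense dir='east'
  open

[in] push x='east'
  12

[in] move dir='east'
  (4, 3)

[in] sense dir='north'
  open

[in] push x='north'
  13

[in] move dir='north'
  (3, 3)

[in] sense dir='east'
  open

[in] push x='east'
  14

[in] move dir='east'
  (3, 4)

[in] sense dir='east'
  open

[in] push x='east'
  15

[in] move dir='east'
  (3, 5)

[in] sense dir='east'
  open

[in] push x='east'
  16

[in] move dir='east'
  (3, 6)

[in] sense dir='east'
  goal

[in] move dir='east'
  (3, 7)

Answer: (3, 7)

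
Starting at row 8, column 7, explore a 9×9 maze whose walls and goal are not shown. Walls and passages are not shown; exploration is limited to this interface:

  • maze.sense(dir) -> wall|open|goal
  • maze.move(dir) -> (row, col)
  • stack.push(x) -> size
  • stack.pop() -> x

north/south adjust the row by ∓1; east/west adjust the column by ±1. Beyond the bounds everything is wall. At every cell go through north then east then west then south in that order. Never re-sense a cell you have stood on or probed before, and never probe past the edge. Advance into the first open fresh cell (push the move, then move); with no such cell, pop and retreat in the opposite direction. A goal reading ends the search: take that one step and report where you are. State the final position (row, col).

>>> maze.sense north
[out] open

>>> stack.push north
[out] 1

>>> maze.move north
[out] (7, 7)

>>> maze.sense north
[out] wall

>>> maze.sense east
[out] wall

>>> maze.sense west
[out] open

>>> stack.push west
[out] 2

>>> maze.move west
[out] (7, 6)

>>> maze.sense north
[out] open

>>> stack.push north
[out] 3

>>> maze.move north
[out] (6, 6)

>>> maze.sense north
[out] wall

>>> maze.sense west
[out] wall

>>> stack.pop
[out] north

>>> maze.move south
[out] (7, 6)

>>> maze.sense west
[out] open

>>> stack.push west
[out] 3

>>> maze.move west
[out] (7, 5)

>>> maze.sense west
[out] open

>>> stack.push west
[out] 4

>>> maze.move west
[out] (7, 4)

>>> maze.sense north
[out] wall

>>> maze.sense west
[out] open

>>> stack.push west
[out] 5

>>> maze.move west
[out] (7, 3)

>>> maze.sense north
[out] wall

>>> maze.sense west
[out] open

>>> stack.push west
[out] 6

>>> maze.move west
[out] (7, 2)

>>> maze.sense north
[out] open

>>> stack.push north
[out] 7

>>> maze.move north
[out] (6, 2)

>>> maze.sense north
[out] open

>>> stack.push north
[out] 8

>>> maze.move north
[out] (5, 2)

>>> maze.sense north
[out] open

>>> stack.push north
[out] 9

>>> maze.move north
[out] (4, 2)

>>> maze.sense north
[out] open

>>> stack.push north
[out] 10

>>> maze.move north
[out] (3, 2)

>>> maze.sense north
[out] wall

>>> maze.sense east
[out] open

>>> stack.push east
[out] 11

>>> maze.move east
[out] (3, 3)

>>> maze.sense north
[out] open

>>> stack.push north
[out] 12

>>> maze.move north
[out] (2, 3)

>>> maze.sense north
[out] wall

>>> maze.sense east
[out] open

>>> stack.push east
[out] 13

>>> maze.move east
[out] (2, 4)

>>> maze.sense north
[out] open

>>> stack.push north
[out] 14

>>> maze.move north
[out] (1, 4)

>>> maze.sense north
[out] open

>>> stack.push north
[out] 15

>>> maze.move north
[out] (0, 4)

>>> maze.sense east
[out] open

>>> stack.push east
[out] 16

>>> maze.move east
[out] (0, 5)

>>> maze.sense east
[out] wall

>>> maze.sense south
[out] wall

>>> stack.pop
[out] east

>>> maze.move west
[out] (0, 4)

>>> maze.sense west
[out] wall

>>> stack.pop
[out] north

>>> maze.move south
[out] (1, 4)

>>> stack.pop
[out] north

>>> maze.move south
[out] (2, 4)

>>> maze.sense east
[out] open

>>> stack.push east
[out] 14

>>> maze.move east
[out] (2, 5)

>>> maze.sense east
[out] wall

>>> maze.sense south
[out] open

>>> stack.push south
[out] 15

>>> maze.move south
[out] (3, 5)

>>> maze.sense east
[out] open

>>> stack.push east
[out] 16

>>> maze.move east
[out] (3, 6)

>>> maze.sense east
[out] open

>>> stack.push east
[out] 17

>>> maze.move east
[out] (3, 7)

>>> maze.sense north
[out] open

>>> stack.push north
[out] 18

>>> maze.move north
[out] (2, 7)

>>> maze.sense north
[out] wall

>>> maze.sense east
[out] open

>>> stack.push east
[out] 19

>>> maze.move east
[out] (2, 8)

>>> maze.sense north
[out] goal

>>> maze.move north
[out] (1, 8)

Answer: (1, 8)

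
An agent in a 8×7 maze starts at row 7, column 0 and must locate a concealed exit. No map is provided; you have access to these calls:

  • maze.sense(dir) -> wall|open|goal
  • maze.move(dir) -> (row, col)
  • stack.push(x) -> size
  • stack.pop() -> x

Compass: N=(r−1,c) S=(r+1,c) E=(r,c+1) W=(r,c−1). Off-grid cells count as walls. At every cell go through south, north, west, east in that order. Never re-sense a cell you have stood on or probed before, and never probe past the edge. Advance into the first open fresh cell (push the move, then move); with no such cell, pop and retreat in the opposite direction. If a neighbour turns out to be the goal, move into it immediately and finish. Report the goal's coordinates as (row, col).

! 1. maze.sense(north) ~> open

! 2. stack.push(north) ~> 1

! 3. maze.move(north) ~> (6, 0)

! 4. maze.sense(north) ~> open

! 5. stack.push(north) ~> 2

! 6. maze.move(north) ~> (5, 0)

! 7. maze.sense(north) ~> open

! 8. stack.push(north) ~> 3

! 9. maze.move(north) ~> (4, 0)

! 10. maze.sense(north) ~> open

! 11. stack.push(north) ~> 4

! 12. maze.move(north) ~> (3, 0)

! 13. maze.sense(north) ~> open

! 14. stack.push(north) ~> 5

! 15. maze.move(north) ~> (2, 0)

! 16. maze.sense(north) ~> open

! 17. stack.push(north) ~> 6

! 18. maze.move(north) ~> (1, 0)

! 19. maze.sense(north) ~> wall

! 20. maze.sense(east) ~> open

! 21. stack.push(east) ~> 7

! 22. maze.move(east) ~> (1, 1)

! 23. maze.sense(south) ~> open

! 24. stack.push(south) ~> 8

! 25. maze.move(south) ~> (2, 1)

! 26. maze.sense(south) ~> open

! 27. stack.push(south) ~> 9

! 28. maze.move(south) ~> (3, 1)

! 29. maze.sense(south) ~> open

! 30. stack.push(south) ~> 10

! 31. maze.move(south) ~> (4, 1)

! 32. maze.sense(south) ~> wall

! 33. maze.sense(east) ~> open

! 34. stack.push(east) ~> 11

! 35. maze.move(east) ~> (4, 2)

! 36. maze.sense(south) ~> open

! 37. stack.push(south) ~> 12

! 38. maze.move(south) ~> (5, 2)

! 39. maze.sense(south) ~> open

! 40. stack.push(south) ~> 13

! 41. maze.move(south) ~> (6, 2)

! 42. maze.sense(south) ~> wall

! 43. maze.sense(west) ~> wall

! 44. maze.sense(east) ~> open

! 45. stack.push(east) ~> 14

! 46. maze.move(east) ~> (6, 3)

! 47. maze.sense(south) ~> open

! 48. stack.push(south) ~> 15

! 49. maze.move(south) ~> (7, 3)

! 50. maze.sense(east) ~> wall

! 51. stack.pop() ~> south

! 52. maze.move(north) ~> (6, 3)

! 53. maze.sense(north) ~> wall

! 54. maze.sense(east) ~> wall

! 55. stack.pop() ~> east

! 56. maze.move(west) ~> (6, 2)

! 57. stack.pop() ~> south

! 58. maze.move(north) ~> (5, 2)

! 59. stack.pop() ~> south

! 60. maze.move(north) ~> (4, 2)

! 61. maze.sense(north) ~> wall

! 62. maze.sense(east) ~> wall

! 63. stack.pop() ~> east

! 64. maze.move(west) ~> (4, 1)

! 65. stack.pop() ~> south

! 66. maze.move(north) ~> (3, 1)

! 67. stack.pop() ~> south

! 68. maze.move(north) ~> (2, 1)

! 69. maze.sense(east) ~> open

! 70. stack.push(east) ~> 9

! 71. maze.move(east) ~> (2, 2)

! 72. maze.sense(north) ~> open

! 73. stack.push(north) ~> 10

! 74. maze.move(north) ~> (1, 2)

! 75. maze.sense(north) ~> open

! 76. stack.push(north) ~> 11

! 77. maze.move(north) ~> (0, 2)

! 78. maze.sense(west) ~> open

! 79. stack.push(west) ~> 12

! 80. maze.move(west) ~> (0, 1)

! 81. stack.pop() ~> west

! 82. maze.move(east) ~> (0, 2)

! 83. maze.sense(east) ~> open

! 84. stack.push(east) ~> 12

! 85. maze.move(east) ~> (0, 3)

! 86. maze.sense(south) ~> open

! 87. stack.push(south) ~> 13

! 88. maze.move(south) ~> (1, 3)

! 89. maze.sense(south) ~> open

! 90. stack.push(south) ~> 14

! 91. maze.move(south) ~> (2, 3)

! 92. maze.sense(south) ~> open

! 93. stack.push(south) ~> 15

! 94. maze.move(south) ~> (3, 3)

! 95. maze.sense(east) ~> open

! 96. stack.push(east) ~> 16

! 97. maze.move(east) ~> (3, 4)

! 98. maze.sense(south) ~> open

! 99. stack.push(south) ~> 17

! 100. maze.move(south) ~> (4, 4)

! 101. maze.sense(south) ~> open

! 102. stack.push(south) ~> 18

! 103. maze.move(south) ~> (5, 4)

! 104. maze.sense(east) ~> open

! 105. stack.push(east) ~> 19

! 106. maze.move(east) ~> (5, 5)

! 107. maze.sense(south) ~> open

! 108. stack.push(south) ~> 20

! 109. maze.move(south) ~> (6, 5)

! 110. maze.sense(south) ~> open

! 111. stack.push(south) ~> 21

! 112. maze.move(south) ~> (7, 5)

! 113. maze.sense(east) ~> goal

! 114. maze.move(east) ~> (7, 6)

Answer: (7, 6)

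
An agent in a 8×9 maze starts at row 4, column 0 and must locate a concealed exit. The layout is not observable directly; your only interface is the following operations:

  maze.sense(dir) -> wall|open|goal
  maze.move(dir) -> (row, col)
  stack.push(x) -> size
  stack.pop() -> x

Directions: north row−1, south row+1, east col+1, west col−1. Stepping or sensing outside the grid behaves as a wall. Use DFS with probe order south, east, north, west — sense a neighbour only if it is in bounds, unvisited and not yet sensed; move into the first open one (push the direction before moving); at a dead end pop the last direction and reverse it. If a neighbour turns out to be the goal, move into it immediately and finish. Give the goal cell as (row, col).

Action: sense[dir=south]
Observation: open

Action: push[x=south]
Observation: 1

Action: move[dir=south]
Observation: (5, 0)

Action: sense[dir=south]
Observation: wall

Action: sense[dir=east]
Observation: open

Action: push[x=east]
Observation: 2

Action: move[dir=east]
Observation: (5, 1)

Action: sense[dir=south]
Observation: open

Action: push[x=south]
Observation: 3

Action: move[dir=south]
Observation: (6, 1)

Action: sense[dir=south]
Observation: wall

Action: sense[dir=east]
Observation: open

Action: push[x=east]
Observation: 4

Action: move[dir=east]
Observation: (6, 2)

Action: sense[dir=south]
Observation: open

Action: push[x=south]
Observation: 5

Action: move[dir=south]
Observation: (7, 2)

Action: sense[dir=east]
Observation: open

Action: push[x=east]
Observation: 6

Action: move[dir=east]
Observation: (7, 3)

Action: sense[dir=east]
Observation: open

Action: push[x=east]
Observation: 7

Action: move[dir=east]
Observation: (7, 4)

Action: sense[dir=east]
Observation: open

Action: push[x=east]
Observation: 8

Action: move[dir=east]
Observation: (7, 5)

Action: sense[dir=east]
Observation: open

Action: push[x=east]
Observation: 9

Action: move[dir=east]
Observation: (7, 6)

Action: sense[dir=east]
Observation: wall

Action: sense[dir=north]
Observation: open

Action: push[x=north]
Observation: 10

Action: move[dir=north]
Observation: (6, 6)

Action: sense[dir=east]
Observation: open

Action: push[x=east]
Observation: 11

Action: move[dir=east]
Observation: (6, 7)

Action: sense[dir=east]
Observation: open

Action: push[x=east]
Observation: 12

Action: move[dir=east]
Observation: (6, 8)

Action: sense[dir=south]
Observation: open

Action: push[x=south]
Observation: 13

Action: move[dir=south]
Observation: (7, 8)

Action: pop[]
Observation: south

Action: move[dir=north]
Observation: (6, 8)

Action: sense[dir=north]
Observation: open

Action: push[x=north]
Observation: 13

Action: move[dir=north]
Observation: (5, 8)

Action: sense[dir=north]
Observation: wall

Action: sense[dir=west]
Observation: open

Action: push[x=west]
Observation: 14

Action: move[dir=west]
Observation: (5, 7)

Action: sense[dir=north]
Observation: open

Action: push[x=north]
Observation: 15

Action: move[dir=north]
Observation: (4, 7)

Action: sense[dir=north]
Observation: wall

Action: sense[dir=west]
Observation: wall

Action: pop[]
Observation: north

Action: move[dir=south]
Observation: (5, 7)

Action: sense[dir=west]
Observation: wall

Action: pop[]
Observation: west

Action: move[dir=east]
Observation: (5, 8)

Action: pop[]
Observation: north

Action: move[dir=south]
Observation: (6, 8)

Action: pop[]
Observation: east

Action: move[dir=west]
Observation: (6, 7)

Action: pop[]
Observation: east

Action: move[dir=west]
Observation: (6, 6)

Action: sense[dir=west]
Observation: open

Action: push[x=west]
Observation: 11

Action: move[dir=west]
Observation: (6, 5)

Action: sense[dir=north]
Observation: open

Action: push[x=north]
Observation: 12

Action: move[dir=north]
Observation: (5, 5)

Action: sense[dir=north]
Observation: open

Action: push[x=north]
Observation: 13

Action: move[dir=north]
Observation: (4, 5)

Action: sense[dir=north]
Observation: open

Action: push[x=north]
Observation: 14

Action: move[dir=north]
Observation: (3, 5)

Action: sense[dir=east]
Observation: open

Action: push[x=east]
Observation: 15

Action: move[dir=east]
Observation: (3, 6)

Action: sense[dir=north]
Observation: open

Action: push[x=north]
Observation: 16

Action: move[dir=north]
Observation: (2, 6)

Action: sense[dir=east]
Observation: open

Action: push[x=east]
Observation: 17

Action: move[dir=east]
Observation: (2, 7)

Action: sense[dir=east]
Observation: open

Action: push[x=east]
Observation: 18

Action: move[dir=east]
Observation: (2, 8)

Action: sense[dir=south]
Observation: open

Action: push[x=south]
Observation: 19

Action: move[dir=south]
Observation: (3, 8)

Action: pop[]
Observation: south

Action: move[dir=north]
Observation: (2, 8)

Action: sense[dir=north]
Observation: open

Action: push[x=north]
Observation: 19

Action: move[dir=north]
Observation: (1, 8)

Action: sense[dir=north]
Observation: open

Action: push[x=north]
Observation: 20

Action: move[dir=north]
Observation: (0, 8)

Action: sense[dir=west]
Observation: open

Action: push[x=west]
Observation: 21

Action: move[dir=west]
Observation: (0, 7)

Action: sense[dir=south]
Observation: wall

Action: sense[dir=west]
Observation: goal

Action: move[dir=west]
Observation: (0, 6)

Answer: (0, 6)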